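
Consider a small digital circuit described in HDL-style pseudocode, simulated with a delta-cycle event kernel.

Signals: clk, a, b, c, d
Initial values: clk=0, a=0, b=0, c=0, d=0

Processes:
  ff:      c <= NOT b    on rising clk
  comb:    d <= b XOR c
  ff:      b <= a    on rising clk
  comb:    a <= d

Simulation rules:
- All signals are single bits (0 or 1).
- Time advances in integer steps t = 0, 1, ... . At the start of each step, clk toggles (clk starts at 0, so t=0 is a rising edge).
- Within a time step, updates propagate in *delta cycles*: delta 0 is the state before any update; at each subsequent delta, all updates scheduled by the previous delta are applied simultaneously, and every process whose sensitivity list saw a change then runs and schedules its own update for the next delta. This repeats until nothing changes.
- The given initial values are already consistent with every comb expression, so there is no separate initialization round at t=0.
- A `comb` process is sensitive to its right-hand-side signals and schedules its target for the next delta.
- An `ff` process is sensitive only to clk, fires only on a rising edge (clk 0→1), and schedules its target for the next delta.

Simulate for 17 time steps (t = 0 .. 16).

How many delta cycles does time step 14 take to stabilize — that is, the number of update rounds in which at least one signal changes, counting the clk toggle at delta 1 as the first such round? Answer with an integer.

t=0 Δ0: clk=0 b=0 a=0 c=0 d=0
  Δ1: clk:0→1
  Δ2: c:0→1
  Δ3: d:0→1
  Δ4: a:0→1
  (4Δ to stable)
t=1 Δ0: clk=1 b=0 a=1 c=1 d=1
  Δ1: clk:1→0
  (1Δ to stable)
t=2 Δ0: clk=0 b=0 a=1 c=1 d=1
  Δ1: clk:0→1
  Δ2: b:0→1
  Δ3: d:1→0
  Δ4: a:1→0
  (4Δ to stable)
t=3 Δ0: clk=1 b=1 a=0 c=1 d=0
  Δ1: clk:1→0
  (1Δ to stable)
t=4 Δ0: clk=0 b=1 a=0 c=1 d=0
  Δ1: clk:0→1
  Δ2: b:1→0, c:1→0
  (2Δ to stable)
t=5 Δ0: clk=1 b=0 a=0 c=0 d=0
  Δ1: clk:1→0
  (1Δ to stable)
t=6 Δ0: clk=0 b=0 a=0 c=0 d=0
  Δ1: clk:0→1
  Δ2: c:0→1
  Δ3: d:0→1
  Δ4: a:0→1
  (4Δ to stable)
t=7 Δ0: clk=1 b=0 a=1 c=1 d=1
  Δ1: clk:1→0
  (1Δ to stable)
t=8 Δ0: clk=0 b=0 a=1 c=1 d=1
  Δ1: clk:0→1
  Δ2: b:0→1
  Δ3: d:1→0
  Δ4: a:1→0
  (4Δ to stable)
t=9 Δ0: clk=1 b=1 a=0 c=1 d=0
  Δ1: clk:1→0
  (1Δ to stable)
t=10 Δ0: clk=0 b=1 a=0 c=1 d=0
  Δ1: clk:0→1
  Δ2: b:1→0, c:1→0
  (2Δ to stable)
t=11 Δ0: clk=1 b=0 a=0 c=0 d=0
  Δ1: clk:1→0
  (1Δ to stable)
t=12 Δ0: clk=0 b=0 a=0 c=0 d=0
  Δ1: clk:0→1
  Δ2: c:0→1
  Δ3: d:0→1
  Δ4: a:0→1
  (4Δ to stable)
t=13 Δ0: clk=1 b=0 a=1 c=1 d=1
  Δ1: clk:1→0
  (1Δ to stable)
t=14 Δ0: clk=0 b=0 a=1 c=1 d=1
  Δ1: clk:0→1
  Δ2: b:0→1
  Δ3: d:1→0
  Δ4: a:1→0
  (4Δ to stable)
t=15 Δ0: clk=1 b=1 a=0 c=1 d=0
  Δ1: clk:1→0
  (1Δ to stable)
t=16 Δ0: clk=0 b=1 a=0 c=1 d=0
  Δ1: clk:0→1
  Δ2: b:1→0, c:1→0
  (2Δ to stable)

4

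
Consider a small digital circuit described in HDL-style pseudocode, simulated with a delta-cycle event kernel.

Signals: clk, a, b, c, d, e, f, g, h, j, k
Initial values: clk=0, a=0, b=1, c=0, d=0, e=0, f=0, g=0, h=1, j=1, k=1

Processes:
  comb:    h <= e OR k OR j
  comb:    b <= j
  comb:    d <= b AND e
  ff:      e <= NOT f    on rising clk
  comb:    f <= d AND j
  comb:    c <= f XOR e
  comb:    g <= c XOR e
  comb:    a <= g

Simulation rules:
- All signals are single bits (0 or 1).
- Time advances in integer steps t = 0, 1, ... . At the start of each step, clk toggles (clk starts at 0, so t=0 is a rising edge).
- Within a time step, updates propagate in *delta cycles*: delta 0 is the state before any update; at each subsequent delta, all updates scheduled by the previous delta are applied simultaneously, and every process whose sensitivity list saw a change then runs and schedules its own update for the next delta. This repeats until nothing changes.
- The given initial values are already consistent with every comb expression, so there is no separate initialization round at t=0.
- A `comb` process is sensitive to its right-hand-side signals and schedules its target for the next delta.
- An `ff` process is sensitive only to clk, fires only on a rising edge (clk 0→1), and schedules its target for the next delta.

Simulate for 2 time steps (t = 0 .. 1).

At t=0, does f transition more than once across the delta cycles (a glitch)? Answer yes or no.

no

t=0 Δ0: clk=0 k=1 e=0 j=1 h=1 g=0 f=0 b=1 c=0 d=0 a=0
  Δ1: clk:0→1
  Δ2: e:0→1
  Δ3: g:0→1, c:0→1, d:0→1
  Δ4: g:1→0, f:0→1, a:0→1
  Δ5: c:1→0, a:1→0
  Δ6: g:0→1
  Δ7: a:0→1
  (7Δ to stable)
t=1 Δ0: clk=1 k=1 e=1 j=1 h=1 g=1 f=1 b=1 c=0 d=1 a=1
  Δ1: clk:1→0
  (1Δ to stable)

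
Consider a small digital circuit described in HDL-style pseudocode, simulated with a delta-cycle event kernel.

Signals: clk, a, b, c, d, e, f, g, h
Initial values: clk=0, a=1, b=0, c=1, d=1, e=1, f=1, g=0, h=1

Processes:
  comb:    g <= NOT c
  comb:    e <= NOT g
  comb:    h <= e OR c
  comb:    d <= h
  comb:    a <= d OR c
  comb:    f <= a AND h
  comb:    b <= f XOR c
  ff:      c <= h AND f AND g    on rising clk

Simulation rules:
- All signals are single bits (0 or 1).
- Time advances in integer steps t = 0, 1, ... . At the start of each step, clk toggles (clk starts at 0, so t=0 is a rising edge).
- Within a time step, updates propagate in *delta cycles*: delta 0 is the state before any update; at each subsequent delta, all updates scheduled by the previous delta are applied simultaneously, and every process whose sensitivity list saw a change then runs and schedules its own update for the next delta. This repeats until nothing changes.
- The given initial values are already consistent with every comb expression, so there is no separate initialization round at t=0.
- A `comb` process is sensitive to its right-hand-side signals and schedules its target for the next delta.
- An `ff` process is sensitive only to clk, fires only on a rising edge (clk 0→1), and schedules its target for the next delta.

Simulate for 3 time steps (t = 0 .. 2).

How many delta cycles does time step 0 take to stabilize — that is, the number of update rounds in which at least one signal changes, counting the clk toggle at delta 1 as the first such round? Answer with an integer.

t0.Δ0 g=0 h=1 a=1 c=1 clk=0 d=1 f=1 b=0 e=1
t0.Δ1 g=0 h=1 a=1 c=1 clk=1 d=1 f=1 b=0 e=1
t0.Δ2 g=0 h=1 a=1 c=0 clk=1 d=1 f=1 b=0 e=1
t0.Δ3 g=1 h=1 a=1 c=0 clk=1 d=1 f=1 b=1 e=1
t0.Δ4 g=1 h=1 a=1 c=0 clk=1 d=1 f=1 b=1 e=0
t0.Δ5 g=1 h=0 a=1 c=0 clk=1 d=1 f=1 b=1 e=0
t0.Δ6 g=1 h=0 a=1 c=0 clk=1 d=0 f=0 b=1 e=0
t0.Δ7 g=1 h=0 a=0 c=0 clk=1 d=0 f=0 b=0 e=0
t1.Δ0 g=1 h=0 a=0 c=0 clk=1 d=0 f=0 b=0 e=0
t1.Δ1 g=1 h=0 a=0 c=0 clk=0 d=0 f=0 b=0 e=0
t2.Δ0 g=1 h=0 a=0 c=0 clk=0 d=0 f=0 b=0 e=0
t2.Δ1 g=1 h=0 a=0 c=0 clk=1 d=0 f=0 b=0 e=0

7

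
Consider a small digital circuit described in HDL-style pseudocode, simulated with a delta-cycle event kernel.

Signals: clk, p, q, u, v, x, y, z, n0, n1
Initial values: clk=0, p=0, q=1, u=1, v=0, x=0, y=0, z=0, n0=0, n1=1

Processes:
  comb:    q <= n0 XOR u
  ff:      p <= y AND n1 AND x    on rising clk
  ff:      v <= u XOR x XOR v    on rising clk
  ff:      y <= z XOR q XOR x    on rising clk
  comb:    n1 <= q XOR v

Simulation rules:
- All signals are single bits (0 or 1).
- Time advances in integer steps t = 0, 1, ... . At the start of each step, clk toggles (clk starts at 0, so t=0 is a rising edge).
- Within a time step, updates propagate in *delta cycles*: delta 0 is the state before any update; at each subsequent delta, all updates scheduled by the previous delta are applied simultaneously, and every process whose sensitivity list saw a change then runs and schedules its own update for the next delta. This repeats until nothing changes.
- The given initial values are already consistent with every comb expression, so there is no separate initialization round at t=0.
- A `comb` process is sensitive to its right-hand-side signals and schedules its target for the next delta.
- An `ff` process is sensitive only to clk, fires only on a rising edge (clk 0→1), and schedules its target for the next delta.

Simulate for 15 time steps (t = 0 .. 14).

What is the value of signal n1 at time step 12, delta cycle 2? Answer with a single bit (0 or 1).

1

t0.Δ0 x=0 y=0 q=1 v=0 n0=0 u=1 clk=0 n1=1 z=0 p=0
t0.Δ1 x=0 y=0 q=1 v=0 n0=0 u=1 clk=1 n1=1 z=0 p=0
t0.Δ2 x=0 y=1 q=1 v=1 n0=0 u=1 clk=1 n1=1 z=0 p=0
t0.Δ3 x=0 y=1 q=1 v=1 n0=0 u=1 clk=1 n1=0 z=0 p=0
t1.Δ0 x=0 y=1 q=1 v=1 n0=0 u=1 clk=1 n1=0 z=0 p=0
t1.Δ1 x=0 y=1 q=1 v=1 n0=0 u=1 clk=0 n1=0 z=0 p=0
t2.Δ0 x=0 y=1 q=1 v=1 n0=0 u=1 clk=0 n1=0 z=0 p=0
t2.Δ1 x=0 y=1 q=1 v=1 n0=0 u=1 clk=1 n1=0 z=0 p=0
t2.Δ2 x=0 y=1 q=1 v=0 n0=0 u=1 clk=1 n1=0 z=0 p=0
t2.Δ3 x=0 y=1 q=1 v=0 n0=0 u=1 clk=1 n1=1 z=0 p=0
t3.Δ0 x=0 y=1 q=1 v=0 n0=0 u=1 clk=1 n1=1 z=0 p=0
t3.Δ1 x=0 y=1 q=1 v=0 n0=0 u=1 clk=0 n1=1 z=0 p=0
t4.Δ0 x=0 y=1 q=1 v=0 n0=0 u=1 clk=0 n1=1 z=0 p=0
t4.Δ1 x=0 y=1 q=1 v=0 n0=0 u=1 clk=1 n1=1 z=0 p=0
t4.Δ2 x=0 y=1 q=1 v=1 n0=0 u=1 clk=1 n1=1 z=0 p=0
t4.Δ3 x=0 y=1 q=1 v=1 n0=0 u=1 clk=1 n1=0 z=0 p=0
t5.Δ0 x=0 y=1 q=1 v=1 n0=0 u=1 clk=1 n1=0 z=0 p=0
t5.Δ1 x=0 y=1 q=1 v=1 n0=0 u=1 clk=0 n1=0 z=0 p=0
t6.Δ0 x=0 y=1 q=1 v=1 n0=0 u=1 clk=0 n1=0 z=0 p=0
t6.Δ1 x=0 y=1 q=1 v=1 n0=0 u=1 clk=1 n1=0 z=0 p=0
t6.Δ2 x=0 y=1 q=1 v=0 n0=0 u=1 clk=1 n1=0 z=0 p=0
t6.Δ3 x=0 y=1 q=1 v=0 n0=0 u=1 clk=1 n1=1 z=0 p=0
t7.Δ0 x=0 y=1 q=1 v=0 n0=0 u=1 clk=1 n1=1 z=0 p=0
t7.Δ1 x=0 y=1 q=1 v=0 n0=0 u=1 clk=0 n1=1 z=0 p=0
t8.Δ0 x=0 y=1 q=1 v=0 n0=0 u=1 clk=0 n1=1 z=0 p=0
t8.Δ1 x=0 y=1 q=1 v=0 n0=0 u=1 clk=1 n1=1 z=0 p=0
t8.Δ2 x=0 y=1 q=1 v=1 n0=0 u=1 clk=1 n1=1 z=0 p=0
t8.Δ3 x=0 y=1 q=1 v=1 n0=0 u=1 clk=1 n1=0 z=0 p=0
t9.Δ0 x=0 y=1 q=1 v=1 n0=0 u=1 clk=1 n1=0 z=0 p=0
t9.Δ1 x=0 y=1 q=1 v=1 n0=0 u=1 clk=0 n1=0 z=0 p=0
t10.Δ0 x=0 y=1 q=1 v=1 n0=0 u=1 clk=0 n1=0 z=0 p=0
t10.Δ1 x=0 y=1 q=1 v=1 n0=0 u=1 clk=1 n1=0 z=0 p=0
t10.Δ2 x=0 y=1 q=1 v=0 n0=0 u=1 clk=1 n1=0 z=0 p=0
t10.Δ3 x=0 y=1 q=1 v=0 n0=0 u=1 clk=1 n1=1 z=0 p=0
t11.Δ0 x=0 y=1 q=1 v=0 n0=0 u=1 clk=1 n1=1 z=0 p=0
t11.Δ1 x=0 y=1 q=1 v=0 n0=0 u=1 clk=0 n1=1 z=0 p=0
t12.Δ0 x=0 y=1 q=1 v=0 n0=0 u=1 clk=0 n1=1 z=0 p=0
t12.Δ1 x=0 y=1 q=1 v=0 n0=0 u=1 clk=1 n1=1 z=0 p=0
t12.Δ2 x=0 y=1 q=1 v=1 n0=0 u=1 clk=1 n1=1 z=0 p=0
t12.Δ3 x=0 y=1 q=1 v=1 n0=0 u=1 clk=1 n1=0 z=0 p=0
t13.Δ0 x=0 y=1 q=1 v=1 n0=0 u=1 clk=1 n1=0 z=0 p=0
t13.Δ1 x=0 y=1 q=1 v=1 n0=0 u=1 clk=0 n1=0 z=0 p=0
t14.Δ0 x=0 y=1 q=1 v=1 n0=0 u=1 clk=0 n1=0 z=0 p=0
t14.Δ1 x=0 y=1 q=1 v=1 n0=0 u=1 clk=1 n1=0 z=0 p=0
t14.Δ2 x=0 y=1 q=1 v=0 n0=0 u=1 clk=1 n1=0 z=0 p=0
t14.Δ3 x=0 y=1 q=1 v=0 n0=0 u=1 clk=1 n1=1 z=0 p=0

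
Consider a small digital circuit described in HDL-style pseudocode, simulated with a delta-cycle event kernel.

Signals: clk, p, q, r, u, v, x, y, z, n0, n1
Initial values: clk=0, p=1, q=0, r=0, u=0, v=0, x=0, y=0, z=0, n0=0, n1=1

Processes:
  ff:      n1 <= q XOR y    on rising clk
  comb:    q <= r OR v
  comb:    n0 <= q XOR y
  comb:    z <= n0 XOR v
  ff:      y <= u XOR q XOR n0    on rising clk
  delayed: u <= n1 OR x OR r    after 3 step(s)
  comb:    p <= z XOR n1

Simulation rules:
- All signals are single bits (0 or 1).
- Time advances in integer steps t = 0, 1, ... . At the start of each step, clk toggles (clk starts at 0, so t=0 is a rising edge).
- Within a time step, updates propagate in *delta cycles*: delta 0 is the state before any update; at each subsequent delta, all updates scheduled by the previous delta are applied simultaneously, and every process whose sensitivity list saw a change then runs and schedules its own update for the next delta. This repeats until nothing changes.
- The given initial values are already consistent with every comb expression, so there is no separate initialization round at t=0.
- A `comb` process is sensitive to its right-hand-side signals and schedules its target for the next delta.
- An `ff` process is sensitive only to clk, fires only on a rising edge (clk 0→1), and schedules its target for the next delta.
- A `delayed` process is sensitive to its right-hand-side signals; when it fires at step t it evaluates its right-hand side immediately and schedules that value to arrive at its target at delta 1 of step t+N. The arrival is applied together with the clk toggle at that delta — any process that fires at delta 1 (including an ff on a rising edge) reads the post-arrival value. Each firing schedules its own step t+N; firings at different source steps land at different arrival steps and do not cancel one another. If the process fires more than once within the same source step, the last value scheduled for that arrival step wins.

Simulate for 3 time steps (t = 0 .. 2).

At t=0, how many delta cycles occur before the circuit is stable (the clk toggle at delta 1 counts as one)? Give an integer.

[bits: p,y,x,u,q,clk,n1,z,n0,r,v]
t=0: Δ0=10000010000 Δ1=10000110000 Δ2=10000100000 Δ3=00000100000 | 3Δ
t=1: Δ0=00000100000 Δ1=00000000000 | 1Δ
t=2: Δ0=00000000000 Δ1=00000100000 | 1Δ

3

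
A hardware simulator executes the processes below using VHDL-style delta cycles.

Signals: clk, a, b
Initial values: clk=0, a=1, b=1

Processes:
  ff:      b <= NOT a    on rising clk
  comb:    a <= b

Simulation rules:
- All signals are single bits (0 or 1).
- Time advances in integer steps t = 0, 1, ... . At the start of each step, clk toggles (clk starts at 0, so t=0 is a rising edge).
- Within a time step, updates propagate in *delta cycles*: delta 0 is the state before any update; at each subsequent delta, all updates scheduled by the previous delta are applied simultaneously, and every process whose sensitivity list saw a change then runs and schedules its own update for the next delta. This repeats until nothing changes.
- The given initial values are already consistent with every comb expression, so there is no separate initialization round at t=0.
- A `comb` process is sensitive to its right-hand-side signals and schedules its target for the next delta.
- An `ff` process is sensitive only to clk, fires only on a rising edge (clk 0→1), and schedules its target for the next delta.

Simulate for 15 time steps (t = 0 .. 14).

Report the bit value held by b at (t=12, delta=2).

t0.Δ0 a=1 clk=0 b=1
t0.Δ1 a=1 clk=1 b=1
t0.Δ2 a=1 clk=1 b=0
t0.Δ3 a=0 clk=1 b=0
t1.Δ0 a=0 clk=1 b=0
t1.Δ1 a=0 clk=0 b=0
t2.Δ0 a=0 clk=0 b=0
t2.Δ1 a=0 clk=1 b=0
t2.Δ2 a=0 clk=1 b=1
t2.Δ3 a=1 clk=1 b=1
t3.Δ0 a=1 clk=1 b=1
t3.Δ1 a=1 clk=0 b=1
t4.Δ0 a=1 clk=0 b=1
t4.Δ1 a=1 clk=1 b=1
t4.Δ2 a=1 clk=1 b=0
t4.Δ3 a=0 clk=1 b=0
t5.Δ0 a=0 clk=1 b=0
t5.Δ1 a=0 clk=0 b=0
t6.Δ0 a=0 clk=0 b=0
t6.Δ1 a=0 clk=1 b=0
t6.Δ2 a=0 clk=1 b=1
t6.Δ3 a=1 clk=1 b=1
t7.Δ0 a=1 clk=1 b=1
t7.Δ1 a=1 clk=0 b=1
t8.Δ0 a=1 clk=0 b=1
t8.Δ1 a=1 clk=1 b=1
t8.Δ2 a=1 clk=1 b=0
t8.Δ3 a=0 clk=1 b=0
t9.Δ0 a=0 clk=1 b=0
t9.Δ1 a=0 clk=0 b=0
t10.Δ0 a=0 clk=0 b=0
t10.Δ1 a=0 clk=1 b=0
t10.Δ2 a=0 clk=1 b=1
t10.Δ3 a=1 clk=1 b=1
t11.Δ0 a=1 clk=1 b=1
t11.Δ1 a=1 clk=0 b=1
t12.Δ0 a=1 clk=0 b=1
t12.Δ1 a=1 clk=1 b=1
t12.Δ2 a=1 clk=1 b=0
t12.Δ3 a=0 clk=1 b=0
t13.Δ0 a=0 clk=1 b=0
t13.Δ1 a=0 clk=0 b=0
t14.Δ0 a=0 clk=0 b=0
t14.Δ1 a=0 clk=1 b=0
t14.Δ2 a=0 clk=1 b=1
t14.Δ3 a=1 clk=1 b=1

0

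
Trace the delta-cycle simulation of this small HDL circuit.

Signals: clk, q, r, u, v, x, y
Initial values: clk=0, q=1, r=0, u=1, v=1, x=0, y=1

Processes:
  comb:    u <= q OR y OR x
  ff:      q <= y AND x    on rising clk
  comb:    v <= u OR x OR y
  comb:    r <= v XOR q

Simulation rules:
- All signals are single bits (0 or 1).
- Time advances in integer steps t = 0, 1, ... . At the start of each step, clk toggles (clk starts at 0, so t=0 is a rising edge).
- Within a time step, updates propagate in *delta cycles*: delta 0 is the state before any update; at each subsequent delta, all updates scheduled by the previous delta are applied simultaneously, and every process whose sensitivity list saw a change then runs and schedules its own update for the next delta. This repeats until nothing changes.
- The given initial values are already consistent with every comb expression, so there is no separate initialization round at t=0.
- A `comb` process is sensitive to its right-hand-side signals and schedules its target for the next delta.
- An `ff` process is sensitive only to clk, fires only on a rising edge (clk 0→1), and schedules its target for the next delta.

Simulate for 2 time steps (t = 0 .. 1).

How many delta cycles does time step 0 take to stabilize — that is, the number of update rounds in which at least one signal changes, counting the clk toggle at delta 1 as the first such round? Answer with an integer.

[bits: clk,x,r,v,q,y,u]
t=0: Δ0=0001111 Δ1=1001111 Δ2=1001011 Δ3=1011011 | 3Δ
t=1: Δ0=1011011 Δ1=0011011 | 1Δ

3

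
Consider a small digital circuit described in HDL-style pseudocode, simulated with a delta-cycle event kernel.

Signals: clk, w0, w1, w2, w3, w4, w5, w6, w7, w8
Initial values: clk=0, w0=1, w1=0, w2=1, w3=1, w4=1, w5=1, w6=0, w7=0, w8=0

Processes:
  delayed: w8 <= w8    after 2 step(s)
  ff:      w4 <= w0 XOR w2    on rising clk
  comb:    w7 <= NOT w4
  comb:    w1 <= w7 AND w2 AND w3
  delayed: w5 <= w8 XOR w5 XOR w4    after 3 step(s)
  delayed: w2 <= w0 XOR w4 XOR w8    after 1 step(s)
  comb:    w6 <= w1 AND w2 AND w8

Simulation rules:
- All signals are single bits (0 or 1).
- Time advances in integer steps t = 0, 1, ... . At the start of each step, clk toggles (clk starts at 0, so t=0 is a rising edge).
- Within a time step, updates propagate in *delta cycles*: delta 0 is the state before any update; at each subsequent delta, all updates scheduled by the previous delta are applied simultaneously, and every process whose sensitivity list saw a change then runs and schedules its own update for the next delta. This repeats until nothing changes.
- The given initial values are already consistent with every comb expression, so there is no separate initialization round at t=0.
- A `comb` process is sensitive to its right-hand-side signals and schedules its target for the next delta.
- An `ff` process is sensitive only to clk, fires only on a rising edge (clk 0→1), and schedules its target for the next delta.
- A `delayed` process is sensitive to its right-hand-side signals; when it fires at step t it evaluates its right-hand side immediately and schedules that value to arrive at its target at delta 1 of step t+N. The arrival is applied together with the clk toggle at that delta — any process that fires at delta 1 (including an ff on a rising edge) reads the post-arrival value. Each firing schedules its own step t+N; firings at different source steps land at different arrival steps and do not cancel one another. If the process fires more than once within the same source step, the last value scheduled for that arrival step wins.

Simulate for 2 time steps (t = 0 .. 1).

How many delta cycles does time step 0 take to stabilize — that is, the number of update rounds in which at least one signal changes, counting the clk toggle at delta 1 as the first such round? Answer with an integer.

t0.Δ0 w0=1 w3=1 w8=0 w7=0 w5=1 w4=1 w6=0 clk=0 w2=1 w1=0
t0.Δ1 w0=1 w3=1 w8=0 w7=0 w5=1 w4=1 w6=0 clk=1 w2=1 w1=0
t0.Δ2 w0=1 w3=1 w8=0 w7=0 w5=1 w4=0 w6=0 clk=1 w2=1 w1=0
t0.Δ3 w0=1 w3=1 w8=0 w7=1 w5=1 w4=0 w6=0 clk=1 w2=1 w1=0
t0.Δ4 w0=1 w3=1 w8=0 w7=1 w5=1 w4=0 w6=0 clk=1 w2=1 w1=1
t1.Δ0 w0=1 w3=1 w8=0 w7=1 w5=1 w4=0 w6=0 clk=1 w2=1 w1=1
t1.Δ1 w0=1 w3=1 w8=0 w7=1 w5=1 w4=0 w6=0 clk=0 w2=1 w1=1

4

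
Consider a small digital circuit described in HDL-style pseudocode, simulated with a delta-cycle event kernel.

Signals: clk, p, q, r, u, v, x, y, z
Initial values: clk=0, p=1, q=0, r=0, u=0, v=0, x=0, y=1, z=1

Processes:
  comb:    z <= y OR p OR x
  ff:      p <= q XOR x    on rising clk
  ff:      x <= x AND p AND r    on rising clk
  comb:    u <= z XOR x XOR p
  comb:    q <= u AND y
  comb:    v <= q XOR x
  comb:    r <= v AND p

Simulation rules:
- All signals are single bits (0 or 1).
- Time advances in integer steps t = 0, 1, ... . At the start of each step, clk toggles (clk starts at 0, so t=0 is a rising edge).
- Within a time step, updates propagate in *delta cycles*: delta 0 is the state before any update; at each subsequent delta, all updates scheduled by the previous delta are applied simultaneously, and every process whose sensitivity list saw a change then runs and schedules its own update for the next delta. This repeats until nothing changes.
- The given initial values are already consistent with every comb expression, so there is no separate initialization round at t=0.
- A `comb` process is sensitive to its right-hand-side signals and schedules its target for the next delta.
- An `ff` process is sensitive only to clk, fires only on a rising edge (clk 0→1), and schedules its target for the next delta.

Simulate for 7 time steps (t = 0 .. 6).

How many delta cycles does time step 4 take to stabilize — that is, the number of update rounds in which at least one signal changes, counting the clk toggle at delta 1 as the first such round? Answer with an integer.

5

t=0 Δ0: u=0 x=0 p=1 v=0 z=1 r=0 clk=0 q=0 y=1
  Δ1: clk:0→1
  Δ2: p:1→0
  Δ3: u:0→1
  Δ4: q:0→1
  Δ5: v:0→1
  (5Δ to stable)
t=1 Δ0: u=1 x=0 p=0 v=1 z=1 r=0 clk=1 q=1 y=1
  Δ1: clk:1→0
  (1Δ to stable)
t=2 Δ0: u=1 x=0 p=0 v=1 z=1 r=0 clk=0 q=1 y=1
  Δ1: clk:0→1
  Δ2: p:0→1
  Δ3: u:1→0, r:0→1
  Δ4: q:1→0
  Δ5: v:1→0
  Δ6: r:1→0
  (6Δ to stable)
t=3 Δ0: u=0 x=0 p=1 v=0 z=1 r=0 clk=1 q=0 y=1
  Δ1: clk:1→0
  (1Δ to stable)
t=4 Δ0: u=0 x=0 p=1 v=0 z=1 r=0 clk=0 q=0 y=1
  Δ1: clk:0→1
  Δ2: p:1→0
  Δ3: u:0→1
  Δ4: q:0→1
  Δ5: v:0→1
  (5Δ to stable)
t=5 Δ0: u=1 x=0 p=0 v=1 z=1 r=0 clk=1 q=1 y=1
  Δ1: clk:1→0
  (1Δ to stable)
t=6 Δ0: u=1 x=0 p=0 v=1 z=1 r=0 clk=0 q=1 y=1
  Δ1: clk:0→1
  Δ2: p:0→1
  Δ3: u:1→0, r:0→1
  Δ4: q:1→0
  Δ5: v:1→0
  Δ6: r:1→0
  (6Δ to stable)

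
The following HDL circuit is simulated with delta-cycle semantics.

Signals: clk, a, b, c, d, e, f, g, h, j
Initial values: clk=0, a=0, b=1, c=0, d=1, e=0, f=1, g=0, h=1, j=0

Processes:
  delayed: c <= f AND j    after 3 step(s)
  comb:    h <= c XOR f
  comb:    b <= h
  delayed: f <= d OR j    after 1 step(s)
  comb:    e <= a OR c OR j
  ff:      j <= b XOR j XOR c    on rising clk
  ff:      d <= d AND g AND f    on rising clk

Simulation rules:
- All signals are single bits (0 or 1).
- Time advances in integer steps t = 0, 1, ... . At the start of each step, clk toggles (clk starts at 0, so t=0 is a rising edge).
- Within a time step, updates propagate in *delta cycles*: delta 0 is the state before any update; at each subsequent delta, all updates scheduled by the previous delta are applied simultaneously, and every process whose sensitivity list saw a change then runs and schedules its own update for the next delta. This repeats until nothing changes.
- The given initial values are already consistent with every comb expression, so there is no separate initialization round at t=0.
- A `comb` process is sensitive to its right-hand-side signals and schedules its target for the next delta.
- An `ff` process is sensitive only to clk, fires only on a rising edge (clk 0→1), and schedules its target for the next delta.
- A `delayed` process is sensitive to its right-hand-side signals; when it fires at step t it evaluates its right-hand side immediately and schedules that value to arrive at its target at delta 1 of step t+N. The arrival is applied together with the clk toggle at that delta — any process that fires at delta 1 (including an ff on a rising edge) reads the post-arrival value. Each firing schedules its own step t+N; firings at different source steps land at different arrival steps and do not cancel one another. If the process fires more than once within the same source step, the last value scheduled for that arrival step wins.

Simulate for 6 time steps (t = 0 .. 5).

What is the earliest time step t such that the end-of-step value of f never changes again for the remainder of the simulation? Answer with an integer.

3

[bits: c,g,d,h,b,e,f,clk,j,a]
t=0: Δ0=0011101000 Δ1=0011101100 Δ2=0001101110 Δ3=0001111110 | 3Δ
t=1: Δ0=0001111110 Δ1=0001111010 | 1Δ
t=2: Δ0=0001111010 Δ1=0001111110 Δ2=0001111100 Δ3=0001101100 | 3Δ
t=3: Δ0=0001101100 Δ1=1001100000 Δ2=1001110000 | 2Δ
t=4: Δ0=1001110000 Δ1=1001110100 | 1Δ
t=5: Δ0=1001110100 Δ1=0001110000 Δ2=0000100000 Δ3=0000000000 | 3Δ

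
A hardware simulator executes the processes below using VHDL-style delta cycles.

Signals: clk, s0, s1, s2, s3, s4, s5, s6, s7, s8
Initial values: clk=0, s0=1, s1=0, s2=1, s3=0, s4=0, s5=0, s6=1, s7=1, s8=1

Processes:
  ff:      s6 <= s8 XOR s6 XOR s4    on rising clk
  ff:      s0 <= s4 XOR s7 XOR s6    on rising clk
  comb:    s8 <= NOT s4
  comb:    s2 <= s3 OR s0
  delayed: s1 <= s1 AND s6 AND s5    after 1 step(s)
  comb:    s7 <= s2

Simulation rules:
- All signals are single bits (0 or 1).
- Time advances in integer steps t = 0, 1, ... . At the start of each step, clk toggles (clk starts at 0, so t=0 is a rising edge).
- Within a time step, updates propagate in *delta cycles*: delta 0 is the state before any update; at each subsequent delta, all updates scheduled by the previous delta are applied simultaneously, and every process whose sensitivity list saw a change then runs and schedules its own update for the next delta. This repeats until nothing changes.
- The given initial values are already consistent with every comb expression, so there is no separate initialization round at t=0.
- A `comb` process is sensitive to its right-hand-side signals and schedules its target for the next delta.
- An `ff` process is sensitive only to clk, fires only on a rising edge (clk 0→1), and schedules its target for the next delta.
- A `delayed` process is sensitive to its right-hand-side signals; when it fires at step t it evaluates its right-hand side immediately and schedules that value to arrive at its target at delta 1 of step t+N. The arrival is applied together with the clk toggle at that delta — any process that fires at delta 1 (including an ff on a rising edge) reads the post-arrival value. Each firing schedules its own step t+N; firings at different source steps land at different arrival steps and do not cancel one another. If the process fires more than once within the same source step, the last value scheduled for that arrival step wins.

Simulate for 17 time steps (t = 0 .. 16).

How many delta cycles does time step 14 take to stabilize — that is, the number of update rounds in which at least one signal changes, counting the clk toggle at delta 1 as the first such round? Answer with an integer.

t=0 Δ0: s6=1 s1=0 s5=0 clk=0 s0=1 s2=1 s4=0 s8=1 s7=1 s3=0
  Δ1: clk:0→1
  Δ2: s6:1→0, s0:1→0
  Δ3: s2:1→0
  Δ4: s7:1→0
  (4Δ to stable)
t=1 Δ0: s6=0 s1=0 s5=0 clk=1 s0=0 s2=0 s4=0 s8=1 s7=0 s3=0
  Δ1: clk:1→0
  (1Δ to stable)
t=2 Δ0: s6=0 s1=0 s5=0 clk=0 s0=0 s2=0 s4=0 s8=1 s7=0 s3=0
  Δ1: clk:0→1
  Δ2: s6:0→1
  (2Δ to stable)
t=3 Δ0: s6=1 s1=0 s5=0 clk=1 s0=0 s2=0 s4=0 s8=1 s7=0 s3=0
  Δ1: clk:1→0
  (1Δ to stable)
t=4 Δ0: s6=1 s1=0 s5=0 clk=0 s0=0 s2=0 s4=0 s8=1 s7=0 s3=0
  Δ1: clk:0→1
  Δ2: s6:1→0, s0:0→1
  Δ3: s2:0→1
  Δ4: s7:0→1
  (4Δ to stable)
t=5 Δ0: s6=0 s1=0 s5=0 clk=1 s0=1 s2=1 s4=0 s8=1 s7=1 s3=0
  Δ1: clk:1→0
  (1Δ to stable)
t=6 Δ0: s6=0 s1=0 s5=0 clk=0 s0=1 s2=1 s4=0 s8=1 s7=1 s3=0
  Δ1: clk:0→1
  Δ2: s6:0→1
  (2Δ to stable)
t=7 Δ0: s6=1 s1=0 s5=0 clk=1 s0=1 s2=1 s4=0 s8=1 s7=1 s3=0
  Δ1: clk:1→0
  (1Δ to stable)
t=8 Δ0: s6=1 s1=0 s5=0 clk=0 s0=1 s2=1 s4=0 s8=1 s7=1 s3=0
  Δ1: clk:0→1
  Δ2: s6:1→0, s0:1→0
  Δ3: s2:1→0
  Δ4: s7:1→0
  (4Δ to stable)
t=9 Δ0: s6=0 s1=0 s5=0 clk=1 s0=0 s2=0 s4=0 s8=1 s7=0 s3=0
  Δ1: clk:1→0
  (1Δ to stable)
t=10 Δ0: s6=0 s1=0 s5=0 clk=0 s0=0 s2=0 s4=0 s8=1 s7=0 s3=0
  Δ1: clk:0→1
  Δ2: s6:0→1
  (2Δ to stable)
t=11 Δ0: s6=1 s1=0 s5=0 clk=1 s0=0 s2=0 s4=0 s8=1 s7=0 s3=0
  Δ1: clk:1→0
  (1Δ to stable)
t=12 Δ0: s6=1 s1=0 s5=0 clk=0 s0=0 s2=0 s4=0 s8=1 s7=0 s3=0
  Δ1: clk:0→1
  Δ2: s6:1→0, s0:0→1
  Δ3: s2:0→1
  Δ4: s7:0→1
  (4Δ to stable)
t=13 Δ0: s6=0 s1=0 s5=0 clk=1 s0=1 s2=1 s4=0 s8=1 s7=1 s3=0
  Δ1: clk:1→0
  (1Δ to stable)
t=14 Δ0: s6=0 s1=0 s5=0 clk=0 s0=1 s2=1 s4=0 s8=1 s7=1 s3=0
  Δ1: clk:0→1
  Δ2: s6:0→1
  (2Δ to stable)
t=15 Δ0: s6=1 s1=0 s5=0 clk=1 s0=1 s2=1 s4=0 s8=1 s7=1 s3=0
  Δ1: clk:1→0
  (1Δ to stable)
t=16 Δ0: s6=1 s1=0 s5=0 clk=0 s0=1 s2=1 s4=0 s8=1 s7=1 s3=0
  Δ1: clk:0→1
  Δ2: s6:1→0, s0:1→0
  Δ3: s2:1→0
  Δ4: s7:1→0
  (4Δ to stable)

2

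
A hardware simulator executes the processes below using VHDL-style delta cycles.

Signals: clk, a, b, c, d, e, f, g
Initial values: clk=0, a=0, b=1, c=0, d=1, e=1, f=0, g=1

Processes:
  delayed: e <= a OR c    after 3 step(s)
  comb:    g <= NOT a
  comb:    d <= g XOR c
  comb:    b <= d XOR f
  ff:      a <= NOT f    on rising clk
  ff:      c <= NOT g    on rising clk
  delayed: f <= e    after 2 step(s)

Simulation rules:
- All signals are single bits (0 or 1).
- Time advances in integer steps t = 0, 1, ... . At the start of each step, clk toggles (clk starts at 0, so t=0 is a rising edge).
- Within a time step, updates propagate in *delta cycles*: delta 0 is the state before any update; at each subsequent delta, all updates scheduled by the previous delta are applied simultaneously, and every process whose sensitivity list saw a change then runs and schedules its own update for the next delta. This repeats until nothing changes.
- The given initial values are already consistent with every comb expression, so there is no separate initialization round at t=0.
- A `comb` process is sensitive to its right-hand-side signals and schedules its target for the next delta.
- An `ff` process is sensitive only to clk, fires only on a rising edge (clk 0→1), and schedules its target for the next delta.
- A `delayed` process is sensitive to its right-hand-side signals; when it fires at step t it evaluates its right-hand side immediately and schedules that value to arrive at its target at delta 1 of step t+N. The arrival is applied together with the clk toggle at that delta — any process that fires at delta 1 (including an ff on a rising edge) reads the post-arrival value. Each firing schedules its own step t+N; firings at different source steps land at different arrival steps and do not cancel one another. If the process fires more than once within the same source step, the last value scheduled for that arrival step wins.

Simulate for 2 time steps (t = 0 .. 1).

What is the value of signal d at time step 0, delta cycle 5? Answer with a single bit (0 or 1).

t0.Δ0 g=1 c=0 d=1 e=1 clk=0 b=1 f=0 a=0
t0.Δ1 g=1 c=0 d=1 e=1 clk=1 b=1 f=0 a=0
t0.Δ2 g=1 c=0 d=1 e=1 clk=1 b=1 f=0 a=1
t0.Δ3 g=0 c=0 d=1 e=1 clk=1 b=1 f=0 a=1
t0.Δ4 g=0 c=0 d=0 e=1 clk=1 b=1 f=0 a=1
t0.Δ5 g=0 c=0 d=0 e=1 clk=1 b=0 f=0 a=1
t1.Δ0 g=0 c=0 d=0 e=1 clk=1 b=0 f=0 a=1
t1.Δ1 g=0 c=0 d=0 e=1 clk=0 b=0 f=0 a=1

0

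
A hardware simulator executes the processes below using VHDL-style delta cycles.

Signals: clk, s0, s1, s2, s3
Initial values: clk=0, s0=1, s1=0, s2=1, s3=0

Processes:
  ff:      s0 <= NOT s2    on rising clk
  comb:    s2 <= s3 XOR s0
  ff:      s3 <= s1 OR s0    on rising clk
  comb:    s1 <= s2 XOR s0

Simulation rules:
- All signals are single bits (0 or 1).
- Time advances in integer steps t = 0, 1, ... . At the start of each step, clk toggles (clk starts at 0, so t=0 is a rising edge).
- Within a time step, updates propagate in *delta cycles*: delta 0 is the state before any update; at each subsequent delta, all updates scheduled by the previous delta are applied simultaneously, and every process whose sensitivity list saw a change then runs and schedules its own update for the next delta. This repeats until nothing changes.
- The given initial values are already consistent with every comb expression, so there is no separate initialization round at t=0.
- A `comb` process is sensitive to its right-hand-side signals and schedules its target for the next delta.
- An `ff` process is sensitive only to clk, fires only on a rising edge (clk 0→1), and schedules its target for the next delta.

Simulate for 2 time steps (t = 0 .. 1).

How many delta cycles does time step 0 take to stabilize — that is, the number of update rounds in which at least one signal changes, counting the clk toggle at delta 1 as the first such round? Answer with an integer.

3

t=0 Δ0: s0=1 s1=0 s3=0 s2=1 clk=0
  Δ1: clk:0→1
  Δ2: s0:1→0, s3:0→1
  Δ3: s1:0→1
  (3Δ to stable)
t=1 Δ0: s0=0 s1=1 s3=1 s2=1 clk=1
  Δ1: clk:1→0
  (1Δ to stable)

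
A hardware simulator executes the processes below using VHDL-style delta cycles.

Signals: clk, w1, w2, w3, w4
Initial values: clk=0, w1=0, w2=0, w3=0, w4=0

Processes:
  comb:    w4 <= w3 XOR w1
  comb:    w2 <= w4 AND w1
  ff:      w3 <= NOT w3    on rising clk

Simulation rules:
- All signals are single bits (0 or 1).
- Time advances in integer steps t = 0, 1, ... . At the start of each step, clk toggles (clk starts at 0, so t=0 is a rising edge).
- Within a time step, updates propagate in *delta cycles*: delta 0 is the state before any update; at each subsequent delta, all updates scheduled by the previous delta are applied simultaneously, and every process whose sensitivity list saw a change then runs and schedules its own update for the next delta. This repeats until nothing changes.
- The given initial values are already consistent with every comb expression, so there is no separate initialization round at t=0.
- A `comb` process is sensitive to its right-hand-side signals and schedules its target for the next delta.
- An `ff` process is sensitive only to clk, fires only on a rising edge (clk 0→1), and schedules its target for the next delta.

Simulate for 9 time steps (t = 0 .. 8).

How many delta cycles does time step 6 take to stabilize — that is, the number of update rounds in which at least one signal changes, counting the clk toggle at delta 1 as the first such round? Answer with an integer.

t=0 Δ0: w2=0 w3=0 w1=0 w4=0 clk=0
  Δ1: clk:0→1
  Δ2: w3:0→1
  Δ3: w4:0→1
  (3Δ to stable)
t=1 Δ0: w2=0 w3=1 w1=0 w4=1 clk=1
  Δ1: clk:1→0
  (1Δ to stable)
t=2 Δ0: w2=0 w3=1 w1=0 w4=1 clk=0
  Δ1: clk:0→1
  Δ2: w3:1→0
  Δ3: w4:1→0
  (3Δ to stable)
t=3 Δ0: w2=0 w3=0 w1=0 w4=0 clk=1
  Δ1: clk:1→0
  (1Δ to stable)
t=4 Δ0: w2=0 w3=0 w1=0 w4=0 clk=0
  Δ1: clk:0→1
  Δ2: w3:0→1
  Δ3: w4:0→1
  (3Δ to stable)
t=5 Δ0: w2=0 w3=1 w1=0 w4=1 clk=1
  Δ1: clk:1→0
  (1Δ to stable)
t=6 Δ0: w2=0 w3=1 w1=0 w4=1 clk=0
  Δ1: clk:0→1
  Δ2: w3:1→0
  Δ3: w4:1→0
  (3Δ to stable)
t=7 Δ0: w2=0 w3=0 w1=0 w4=0 clk=1
  Δ1: clk:1→0
  (1Δ to stable)
t=8 Δ0: w2=0 w3=0 w1=0 w4=0 clk=0
  Δ1: clk:0→1
  Δ2: w3:0→1
  Δ3: w4:0→1
  (3Δ to stable)

3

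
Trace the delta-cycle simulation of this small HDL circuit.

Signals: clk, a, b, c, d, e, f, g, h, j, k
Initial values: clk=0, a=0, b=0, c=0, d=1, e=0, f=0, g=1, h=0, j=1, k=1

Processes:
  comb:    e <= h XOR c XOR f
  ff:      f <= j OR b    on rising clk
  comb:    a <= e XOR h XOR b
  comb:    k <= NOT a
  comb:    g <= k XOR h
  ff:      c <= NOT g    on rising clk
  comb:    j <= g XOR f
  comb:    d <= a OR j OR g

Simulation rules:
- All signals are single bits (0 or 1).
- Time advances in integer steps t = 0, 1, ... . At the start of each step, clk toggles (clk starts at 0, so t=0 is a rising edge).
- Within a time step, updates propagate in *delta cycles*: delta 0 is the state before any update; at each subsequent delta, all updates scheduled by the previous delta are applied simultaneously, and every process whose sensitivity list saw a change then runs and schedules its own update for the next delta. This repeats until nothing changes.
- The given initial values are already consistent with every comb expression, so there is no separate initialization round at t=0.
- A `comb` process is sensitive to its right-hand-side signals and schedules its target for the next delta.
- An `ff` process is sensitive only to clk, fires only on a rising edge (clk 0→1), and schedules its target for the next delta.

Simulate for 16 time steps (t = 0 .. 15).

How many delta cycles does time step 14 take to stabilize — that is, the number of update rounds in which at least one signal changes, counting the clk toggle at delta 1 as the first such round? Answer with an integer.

7

t=0 Δ0: c=0 a=0 clk=0 g=1 j=1 k=1 f=0 b=0 e=0 h=0 d=1
  Δ1: clk:0→1
  Δ2: f:0→1
  Δ3: j:1→0, e:0→1
  Δ4: a:0→1
  Δ5: k:1→0
  Δ6: g:1→0
  Δ7: j:0→1
  (7Δ to stable)
t=1 Δ0: c=0 a=1 clk=1 g=0 j=1 k=0 f=1 b=0 e=1 h=0 d=1
  Δ1: clk:1→0
  (1Δ to stable)
t=2 Δ0: c=0 a=1 clk=0 g=0 j=1 k=0 f=1 b=0 e=1 h=0 d=1
  Δ1: clk:0→1
  Δ2: c:0→1
  Δ3: e:1→0
  Δ4: a:1→0
  Δ5: k:0→1
  Δ6: g:0→1
  Δ7: j:1→0
  (7Δ to stable)
t=3 Δ0: c=1 a=0 clk=1 g=1 j=0 k=1 f=1 b=0 e=0 h=0 d=1
  Δ1: clk:1→0
  (1Δ to stable)
t=4 Δ0: c=1 a=0 clk=0 g=1 j=0 k=1 f=1 b=0 e=0 h=0 d=1
  Δ1: clk:0→1
  Δ2: c:1→0, f:1→0
  Δ3: j:0→1
  (3Δ to stable)
t=5 Δ0: c=0 a=0 clk=1 g=1 j=1 k=1 f=0 b=0 e=0 h=0 d=1
  Δ1: clk:1→0
  (1Δ to stable)
t=6 Δ0: c=0 a=0 clk=0 g=1 j=1 k=1 f=0 b=0 e=0 h=0 d=1
  Δ1: clk:0→1
  Δ2: f:0→1
  Δ3: j:1→0, e:0→1
  Δ4: a:0→1
  Δ5: k:1→0
  Δ6: g:1→0
  Δ7: j:0→1
  (7Δ to stable)
t=7 Δ0: c=0 a=1 clk=1 g=0 j=1 k=0 f=1 b=0 e=1 h=0 d=1
  Δ1: clk:1→0
  (1Δ to stable)
t=8 Δ0: c=0 a=1 clk=0 g=0 j=1 k=0 f=1 b=0 e=1 h=0 d=1
  Δ1: clk:0→1
  Δ2: c:0→1
  Δ3: e:1→0
  Δ4: a:1→0
  Δ5: k:0→1
  Δ6: g:0→1
  Δ7: j:1→0
  (7Δ to stable)
t=9 Δ0: c=1 a=0 clk=1 g=1 j=0 k=1 f=1 b=0 e=0 h=0 d=1
  Δ1: clk:1→0
  (1Δ to stable)
t=10 Δ0: c=1 a=0 clk=0 g=1 j=0 k=1 f=1 b=0 e=0 h=0 d=1
  Δ1: clk:0→1
  Δ2: c:1→0, f:1→0
  Δ3: j:0→1
  (3Δ to stable)
t=11 Δ0: c=0 a=0 clk=1 g=1 j=1 k=1 f=0 b=0 e=0 h=0 d=1
  Δ1: clk:1→0
  (1Δ to stable)
t=12 Δ0: c=0 a=0 clk=0 g=1 j=1 k=1 f=0 b=0 e=0 h=0 d=1
  Δ1: clk:0→1
  Δ2: f:0→1
  Δ3: j:1→0, e:0→1
  Δ4: a:0→1
  Δ5: k:1→0
  Δ6: g:1→0
  Δ7: j:0→1
  (7Δ to stable)
t=13 Δ0: c=0 a=1 clk=1 g=0 j=1 k=0 f=1 b=0 e=1 h=0 d=1
  Δ1: clk:1→0
  (1Δ to stable)
t=14 Δ0: c=0 a=1 clk=0 g=0 j=1 k=0 f=1 b=0 e=1 h=0 d=1
  Δ1: clk:0→1
  Δ2: c:0→1
  Δ3: e:1→0
  Δ4: a:1→0
  Δ5: k:0→1
  Δ6: g:0→1
  Δ7: j:1→0
  (7Δ to stable)
t=15 Δ0: c=1 a=0 clk=1 g=1 j=0 k=1 f=1 b=0 e=0 h=0 d=1
  Δ1: clk:1→0
  (1Δ to stable)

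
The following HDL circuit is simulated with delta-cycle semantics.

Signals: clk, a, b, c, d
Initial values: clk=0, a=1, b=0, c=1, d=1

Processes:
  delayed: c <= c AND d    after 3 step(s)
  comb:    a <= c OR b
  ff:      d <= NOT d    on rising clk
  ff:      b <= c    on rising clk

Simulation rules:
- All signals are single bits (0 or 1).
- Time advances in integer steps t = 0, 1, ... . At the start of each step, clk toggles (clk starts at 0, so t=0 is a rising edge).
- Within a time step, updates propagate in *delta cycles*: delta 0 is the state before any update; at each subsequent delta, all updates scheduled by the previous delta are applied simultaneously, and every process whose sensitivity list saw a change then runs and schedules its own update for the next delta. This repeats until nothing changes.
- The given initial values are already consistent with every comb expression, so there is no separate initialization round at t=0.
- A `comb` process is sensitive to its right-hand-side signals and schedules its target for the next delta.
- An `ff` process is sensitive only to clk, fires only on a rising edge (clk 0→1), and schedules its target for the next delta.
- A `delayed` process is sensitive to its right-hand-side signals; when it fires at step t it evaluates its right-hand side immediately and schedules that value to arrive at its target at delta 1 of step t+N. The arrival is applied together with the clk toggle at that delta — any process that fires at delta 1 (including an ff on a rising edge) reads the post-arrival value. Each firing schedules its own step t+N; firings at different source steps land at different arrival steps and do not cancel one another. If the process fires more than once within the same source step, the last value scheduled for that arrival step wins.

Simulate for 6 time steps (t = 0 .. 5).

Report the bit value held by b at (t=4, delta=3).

t=0 Δ0: clk=0 b=0 d=1 a=1 c=1
  Δ1: clk:0→1
  Δ2: b:0→1, d:1→0
  (2Δ to stable)
t=1 Δ0: clk=1 b=1 d=0 a=1 c=1
  Δ1: clk:1→0
  (1Δ to stable)
t=2 Δ0: clk=0 b=1 d=0 a=1 c=1
  Δ1: clk:0→1
  Δ2: d:0→1
  (2Δ to stable)
t=3 Δ0: clk=1 b=1 d=1 a=1 c=1
  Δ1: clk:1→0, c:1→0
  (1Δ to stable)
t=4 Δ0: clk=0 b=1 d=1 a=1 c=0
  Δ1: clk:0→1
  Δ2: b:1→0, d:1→0
  Δ3: a:1→0
  (3Δ to stable)
t=5 Δ0: clk=1 b=0 d=0 a=0 c=0
  Δ1: clk:1→0, c:0→1
  Δ2: a:0→1
  (2Δ to stable)

0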